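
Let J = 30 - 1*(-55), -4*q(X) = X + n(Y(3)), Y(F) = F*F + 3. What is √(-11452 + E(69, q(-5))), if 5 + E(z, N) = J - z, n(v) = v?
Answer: I*√11441 ≈ 106.96*I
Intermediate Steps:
Y(F) = 3 + F² (Y(F) = F² + 3 = 3 + F²)
q(X) = -3 - X/4 (q(X) = -(X + (3 + 3²))/4 = -(X + (3 + 9))/4 = -(X + 12)/4 = -(12 + X)/4 = -3 - X/4)
J = 85 (J = 30 + 55 = 85)
E(z, N) = 80 - z (E(z, N) = -5 + (85 - z) = 80 - z)
√(-11452 + E(69, q(-5))) = √(-11452 + (80 - 1*69)) = √(-11452 + (80 - 69)) = √(-11452 + 11) = √(-11441) = I*√11441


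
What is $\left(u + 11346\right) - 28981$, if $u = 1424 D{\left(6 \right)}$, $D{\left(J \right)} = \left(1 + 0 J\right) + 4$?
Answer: $-10515$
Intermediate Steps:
$D{\left(J \right)} = 5$ ($D{\left(J \right)} = \left(1 + 0\right) + 4 = 1 + 4 = 5$)
$u = 7120$ ($u = 1424 \cdot 5 = 7120$)
$\left(u + 11346\right) - 28981 = \left(7120 + 11346\right) - 28981 = 18466 - 28981 = -10515$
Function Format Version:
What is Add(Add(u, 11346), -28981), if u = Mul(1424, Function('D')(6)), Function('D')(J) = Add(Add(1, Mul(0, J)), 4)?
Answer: -10515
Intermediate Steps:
Function('D')(J) = 5 (Function('D')(J) = Add(Add(1, 0), 4) = Add(1, 4) = 5)
u = 7120 (u = Mul(1424, 5) = 7120)
Add(Add(u, 11346), -28981) = Add(Add(7120, 11346), -28981) = Add(18466, -28981) = -10515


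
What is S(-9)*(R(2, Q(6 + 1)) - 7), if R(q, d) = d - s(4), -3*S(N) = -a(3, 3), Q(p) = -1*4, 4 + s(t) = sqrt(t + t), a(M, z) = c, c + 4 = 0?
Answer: 28/3 + 8*sqrt(2)/3 ≈ 13.105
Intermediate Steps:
c = -4 (c = -4 + 0 = -4)
a(M, z) = -4
s(t) = -4 + sqrt(2)*sqrt(t) (s(t) = -4 + sqrt(t + t) = -4 + sqrt(2*t) = -4 + sqrt(2)*sqrt(t))
Q(p) = -4
S(N) = -4/3 (S(N) = -(-1)*(-4)/3 = -1/3*4 = -4/3)
R(q, d) = 4 + d - 2*sqrt(2) (R(q, d) = d - (-4 + sqrt(2)*sqrt(4)) = d - (-4 + sqrt(2)*2) = d - (-4 + 2*sqrt(2)) = d + (4 - 2*sqrt(2)) = 4 + d - 2*sqrt(2))
S(-9)*(R(2, Q(6 + 1)) - 7) = -4*((4 - 4 - 2*sqrt(2)) - 7)/3 = -4*(-2*sqrt(2) - 7)/3 = -4*(-7 - 2*sqrt(2))/3 = 28/3 + 8*sqrt(2)/3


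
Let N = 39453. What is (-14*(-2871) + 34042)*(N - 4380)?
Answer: 2603679228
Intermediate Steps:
(-14*(-2871) + 34042)*(N - 4380) = (-14*(-2871) + 34042)*(39453 - 4380) = (40194 + 34042)*35073 = 74236*35073 = 2603679228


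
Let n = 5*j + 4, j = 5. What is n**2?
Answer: 841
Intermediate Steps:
n = 29 (n = 5*5 + 4 = 25 + 4 = 29)
n**2 = 29**2 = 841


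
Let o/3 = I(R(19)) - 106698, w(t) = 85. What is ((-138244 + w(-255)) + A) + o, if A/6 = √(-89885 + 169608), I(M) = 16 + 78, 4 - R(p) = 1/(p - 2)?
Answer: -457971 + 42*√1627 ≈ -4.5628e+5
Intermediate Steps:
R(p) = 4 - 1/(-2 + p) (R(p) = 4 - 1/(p - 2) = 4 - 1/(-2 + p))
I(M) = 94
A = 42*√1627 (A = 6*√(-89885 + 169608) = 6*√79723 = 6*(7*√1627) = 42*√1627 ≈ 1694.1)
o = -319812 (o = 3*(94 - 106698) = 3*(-106604) = -319812)
((-138244 + w(-255)) + A) + o = ((-138244 + 85) + 42*√1627) - 319812 = (-138159 + 42*√1627) - 319812 = -457971 + 42*√1627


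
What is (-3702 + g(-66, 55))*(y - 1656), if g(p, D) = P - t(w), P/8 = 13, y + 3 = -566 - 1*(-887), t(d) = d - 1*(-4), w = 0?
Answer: 4819476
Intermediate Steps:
t(d) = 4 + d (t(d) = d + 4 = 4 + d)
y = 318 (y = -3 + (-566 - 1*(-887)) = -3 + (-566 + 887) = -3 + 321 = 318)
P = 104 (P = 8*13 = 104)
g(p, D) = 100 (g(p, D) = 104 - (4 + 0) = 104 - 1*4 = 104 - 4 = 100)
(-3702 + g(-66, 55))*(y - 1656) = (-3702 + 100)*(318 - 1656) = -3602*(-1338) = 4819476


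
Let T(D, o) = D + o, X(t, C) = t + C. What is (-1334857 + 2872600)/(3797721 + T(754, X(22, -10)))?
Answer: 1537743/3798487 ≈ 0.40483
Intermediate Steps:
X(t, C) = C + t
(-1334857 + 2872600)/(3797721 + T(754, X(22, -10))) = (-1334857 + 2872600)/(3797721 + (754 + (-10 + 22))) = 1537743/(3797721 + (754 + 12)) = 1537743/(3797721 + 766) = 1537743/3798487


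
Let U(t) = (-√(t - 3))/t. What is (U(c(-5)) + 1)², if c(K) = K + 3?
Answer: -¼ + I*√5 ≈ -0.25 + 2.2361*I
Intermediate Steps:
c(K) = 3 + K
U(t) = -√(-3 + t)/t (U(t) = (-√(-3 + t))/t = -√(-3 + t)/t)
(U(c(-5)) + 1)² = (-√(-3 + (3 - 5))/(3 - 5) + 1)² = (-1*√(-3 - 2)/(-2) + 1)² = (-1*(-½)*√(-5) + 1)² = (-1*(-½)*I*√5 + 1)² = (I*√5/2 + 1)² = (1 + I*√5/2)²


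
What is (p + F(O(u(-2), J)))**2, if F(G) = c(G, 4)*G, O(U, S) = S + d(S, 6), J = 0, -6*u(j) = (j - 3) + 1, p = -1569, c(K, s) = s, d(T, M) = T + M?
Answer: 2387025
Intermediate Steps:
d(T, M) = M + T
u(j) = 1/3 - j/6 (u(j) = -((j - 3) + 1)/6 = -((-3 + j) + 1)/6 = -(-2 + j)/6 = 1/3 - j/6)
O(U, S) = 6 + 2*S (O(U, S) = S + (6 + S) = 6 + 2*S)
F(G) = 4*G
(p + F(O(u(-2), J)))**2 = (-1569 + 4*(6 + 2*0))**2 = (-1569 + 4*(6 + 0))**2 = (-1569 + 4*6)**2 = (-1569 + 24)**2 = (-1545)**2 = 2387025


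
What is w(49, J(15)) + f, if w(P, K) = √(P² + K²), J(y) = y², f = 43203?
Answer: 43203 + √53026 ≈ 43433.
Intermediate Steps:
w(P, K) = √(K² + P²)
w(49, J(15)) + f = √((15²)² + 49²) + 43203 = √(225² + 2401) + 43203 = √(50625 + 2401) + 43203 = √53026 + 43203 = 43203 + √53026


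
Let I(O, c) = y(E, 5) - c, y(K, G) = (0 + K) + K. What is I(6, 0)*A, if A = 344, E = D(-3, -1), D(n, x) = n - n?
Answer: 0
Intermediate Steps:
D(n, x) = 0
E = 0
y(K, G) = 2*K (y(K, G) = K + K = 2*K)
I(O, c) = -c (I(O, c) = 2*0 - c = 0 - c = -c)
I(6, 0)*A = -1*0*344 = 0*344 = 0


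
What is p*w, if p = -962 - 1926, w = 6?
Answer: -17328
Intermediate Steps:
p = -2888
p*w = -2888*6 = -17328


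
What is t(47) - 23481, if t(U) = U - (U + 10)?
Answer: -23491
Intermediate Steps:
t(U) = -10 (t(U) = U - (10 + U) = U + (-10 - U) = -10)
t(47) - 23481 = -10 - 23481 = -23491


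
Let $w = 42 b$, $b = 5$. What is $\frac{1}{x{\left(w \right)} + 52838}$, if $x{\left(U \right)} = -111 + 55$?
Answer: $\frac{1}{52782} \approx 1.8946 \cdot 10^{-5}$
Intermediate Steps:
$w = 210$ ($w = 42 \cdot 5 = 210$)
$x{\left(U \right)} = -56$
$\frac{1}{x{\left(w \right)} + 52838} = \frac{1}{-56 + 52838} = \frac{1}{52782}$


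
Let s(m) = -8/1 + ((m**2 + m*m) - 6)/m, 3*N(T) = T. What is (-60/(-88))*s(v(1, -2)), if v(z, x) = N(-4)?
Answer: -185/44 ≈ -4.2045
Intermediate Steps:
N(T) = T/3
v(z, x) = -4/3 (v(z, x) = (1/3)*(-4) = -4/3)
s(m) = -8 + (-6 + 2*m**2)/m (s(m) = -8*1 + ((m**2 + m**2) - 6)/m = -8 + (2*m**2 - 6)/m = -8 + (-6 + 2*m**2)/m)
(-60/(-88))*s(v(1, -2)) = (-60/(-88))*(-8 - 6/(-4/3) + 2*(-4/3)) = (-60*(-1/88))*(-8 - 6*(-3/4) - 8/3) = 15*(-8 + 9/2 - 8/3)/22 = (15/22)*(-37/6) = -185/44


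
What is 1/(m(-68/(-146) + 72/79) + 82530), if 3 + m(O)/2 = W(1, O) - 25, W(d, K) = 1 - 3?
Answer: 1/82470 ≈ 1.2126e-5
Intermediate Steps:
W(d, K) = -2
m(O) = -60 (m(O) = -6 + 2*(-2 - 25) = -6 + 2*(-27) = -6 - 54 = -60)
1/(m(-68/(-146) + 72/79) + 82530) = 1/(-60 + 82530) = 1/82470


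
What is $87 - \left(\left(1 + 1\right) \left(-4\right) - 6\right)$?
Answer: $101$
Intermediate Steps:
$87 - \left(\left(1 + 1\right) \left(-4\right) - 6\right) = 87 - \left(2 \left(-4\right) - 6\right) = 87 - \left(-8 - 6\right) = 87 - -14 = 87 + 14 = 101$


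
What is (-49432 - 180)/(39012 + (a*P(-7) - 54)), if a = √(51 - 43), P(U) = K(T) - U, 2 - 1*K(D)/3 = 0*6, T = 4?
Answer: -483196074/379431103 + 322478*√2/379431103 ≈ -1.2723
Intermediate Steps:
K(D) = 6 (K(D) = 6 - 0*6 = 6 - 3*0 = 6 + 0 = 6)
P(U) = 6 - U
a = 2*√2 (a = √8 = 2*√2 ≈ 2.8284)
(-49432 - 180)/(39012 + (a*P(-7) - 54)) = (-49432 - 180)/(39012 + ((2*√2)*(6 - 1*(-7)) - 54)) = -49612/(39012 + ((2*√2)*(6 + 7) - 54)) = -49612/(39012 + ((2*√2)*13 - 54)) = -49612/(39012 + (26*√2 - 54)) = -49612/(39012 + (-54 + 26*√2)) = -49612/(38958 + 26*√2)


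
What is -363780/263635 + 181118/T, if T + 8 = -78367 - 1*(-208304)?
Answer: 96694462/6850766383 ≈ 0.014114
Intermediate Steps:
T = 129929 (T = -8 + (-78367 - 1*(-208304)) = -8 + (-78367 + 208304) = -8 + 129937 = 129929)
-363780/263635 + 181118/T = -363780/263635 + 181118/129929 = -363780*1/263635 + 181118*(1/129929) = -72756/52727 + 181118/129929 = 96694462/6850766383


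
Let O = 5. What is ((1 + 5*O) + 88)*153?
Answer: 17442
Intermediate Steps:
((1 + 5*O) + 88)*153 = ((1 + 5*5) + 88)*153 = ((1 + 25) + 88)*153 = (26 + 88)*153 = 114*153 = 17442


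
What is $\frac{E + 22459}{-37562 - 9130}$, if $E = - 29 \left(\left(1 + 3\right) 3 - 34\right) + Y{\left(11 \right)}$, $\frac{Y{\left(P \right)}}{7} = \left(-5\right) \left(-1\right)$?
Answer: $- \frac{5783}{11673} \approx -0.49542$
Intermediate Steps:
$Y{\left(P \right)} = 35$ ($Y{\left(P \right)} = 7 \left(\left(-5\right) \left(-1\right)\right) = 7 \cdot 5 = 35$)
$E = 673$ ($E = - 29 \left(\left(1 + 3\right) 3 - 34\right) + 35 = - 29 \left(4 \cdot 3 - 34\right) + 35 = - 29 \left(12 - 34\right) + 35 = \left(-29\right) \left(-22\right) + 35 = 638 + 35 = 673$)
$\frac{E + 22459}{-37562 - 9130} = \frac{673 + 22459}{-37562 - 9130} = \frac{23132}{-46692} = 23132 \left(- \frac{1}{46692}\right) = - \frac{5783}{11673}$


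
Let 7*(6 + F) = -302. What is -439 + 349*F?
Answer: -123129/7 ≈ -17590.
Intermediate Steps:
F = -344/7 (F = -6 + (1/7)*(-302) = -6 - 302/7 = -344/7 ≈ -49.143)
-439 + 349*F = -439 + 349*(-344/7) = -439 - 120056/7 = -123129/7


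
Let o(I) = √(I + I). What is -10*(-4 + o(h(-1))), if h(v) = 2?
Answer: 20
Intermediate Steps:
o(I) = √2*√I (o(I) = √(2*I) = √2*√I)
-10*(-4 + o(h(-1))) = -10*(-4 + √2*√2) = -10*(-4 + 2) = -10*(-2) = 20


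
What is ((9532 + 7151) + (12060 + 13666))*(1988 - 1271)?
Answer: 30407253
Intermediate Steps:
((9532 + 7151) + (12060 + 13666))*(1988 - 1271) = (16683 + 25726)*717 = 42409*717 = 30407253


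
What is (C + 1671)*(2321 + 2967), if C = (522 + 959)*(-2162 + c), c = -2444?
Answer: -36063181720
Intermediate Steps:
C = -6821486 (C = (522 + 959)*(-2162 - 2444) = 1481*(-4606) = -6821486)
(C + 1671)*(2321 + 2967) = (-6821486 + 1671)*(2321 + 2967) = -6819815*5288 = -36063181720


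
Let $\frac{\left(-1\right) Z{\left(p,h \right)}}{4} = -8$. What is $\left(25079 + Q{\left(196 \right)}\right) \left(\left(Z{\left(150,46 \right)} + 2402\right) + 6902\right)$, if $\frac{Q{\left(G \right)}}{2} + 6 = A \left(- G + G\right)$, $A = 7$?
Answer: $234025512$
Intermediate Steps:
$Z{\left(p,h \right)} = 32$ ($Z{\left(p,h \right)} = \left(-4\right) \left(-8\right) = 32$)
$Q{\left(G \right)} = -12$ ($Q{\left(G \right)} = -12 + 2 \cdot 7 \left(- G + G\right) = -12 + 2 \cdot 7 \cdot 0 = -12 + 2 \cdot 0 = -12 + 0 = -12$)
$\left(25079 + Q{\left(196 \right)}\right) \left(\left(Z{\left(150,46 \right)} + 2402\right) + 6902\right) = \left(25079 - 12\right) \left(\left(32 + 2402\right) + 6902\right) = 25067 \left(2434 + 6902\right) = 25067 \cdot 9336 = 234025512$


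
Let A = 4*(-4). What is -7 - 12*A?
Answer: 185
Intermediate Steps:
A = -16
-7 - 12*A = -7 - 12*(-16) = -7 + 192 = 185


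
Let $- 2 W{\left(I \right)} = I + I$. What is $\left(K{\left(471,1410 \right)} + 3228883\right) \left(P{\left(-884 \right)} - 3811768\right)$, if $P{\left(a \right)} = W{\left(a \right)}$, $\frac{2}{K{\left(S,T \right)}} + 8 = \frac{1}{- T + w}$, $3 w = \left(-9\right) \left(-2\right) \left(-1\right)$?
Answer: $- \frac{139402185022954700}{11329} \approx -1.2305 \cdot 10^{13}$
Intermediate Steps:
$W{\left(I \right)} = - I$ ($W{\left(I \right)} = - \frac{I + I}{2} = - \frac{2 I}{2} = - I$)
$w = -6$ ($w = \frac{\left(-9\right) \left(-2\right) \left(-1\right)}{3} = \frac{18 \left(-1\right)}{3} = \frac{1}{3} \left(-18\right) = -6$)
$K{\left(S,T \right)} = \frac{2}{-8 + \frac{1}{-6 - T}}$ ($K{\left(S,T \right)} = \frac{2}{-8 + \frac{1}{- T - 6}} = \frac{2}{-8 + \frac{1}{-6 - T}}$)
$P{\left(a \right)} = - a$
$\left(K{\left(471,1410 \right)} + 3228883\right) \left(P{\left(-884 \right)} - 3811768\right) = \left(\frac{2 \left(-6 - 1410\right)}{49 + 8 \cdot 1410} + 3228883\right) \left(\left(-1\right) \left(-884\right) - 3811768\right) = \left(\frac{2 \left(-6 - 1410\right)}{49 + 11280} + 3228883\right) \left(884 - 3811768\right) = \left(2 \cdot \frac{1}{11329} \left(-1416\right) + 3228883\right) \left(-3810884\right) = \left(- \frac{2832}{11329} + 3228883\right) \left(-3810884\right) = \frac{36580012675}{11329} \left(-3810884\right) = - \frac{139402185022954700}{11329}$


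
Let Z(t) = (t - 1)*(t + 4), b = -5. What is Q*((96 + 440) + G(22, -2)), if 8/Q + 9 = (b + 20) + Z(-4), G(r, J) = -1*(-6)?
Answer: 2168/3 ≈ 722.67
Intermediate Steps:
G(r, J) = 6
Z(t) = (-1 + t)*(4 + t)
Q = 4/3 (Q = 8/(-9 + ((-5 + 20) + (-4 + (-4)**2 + 3*(-4)))) = 8/(-9 + (15 + (-4 + 16 - 12))) = 8/(-9 + (15 + 0)) = 8/(-9 + 15) = 8/6 = 8*(1/6) = 4/3 ≈ 1.3333)
Q*((96 + 440) + G(22, -2)) = 4*((96 + 440) + 6)/3 = 4*(536 + 6)/3 = (4/3)*542 = 2168/3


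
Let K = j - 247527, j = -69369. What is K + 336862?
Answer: 19966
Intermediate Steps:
K = -316896 (K = -69369 - 247527 = -316896)
K + 336862 = -316896 + 336862 = 19966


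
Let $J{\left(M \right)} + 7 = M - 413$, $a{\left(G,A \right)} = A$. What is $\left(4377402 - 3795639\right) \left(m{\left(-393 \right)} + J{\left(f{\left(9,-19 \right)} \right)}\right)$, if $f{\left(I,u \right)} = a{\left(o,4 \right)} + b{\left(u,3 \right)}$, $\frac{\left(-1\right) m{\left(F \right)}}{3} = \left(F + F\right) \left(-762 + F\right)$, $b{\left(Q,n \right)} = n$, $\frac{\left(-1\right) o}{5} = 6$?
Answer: $-1584665980989$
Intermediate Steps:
$o = -30$ ($o = \left(-5\right) 6 = -30$)
$m{\left(F \right)} = - 6 F \left(-762 + F\right)$ ($m{\left(F \right)} = - 3 \left(F + F\right) \left(-762 + F\right) = - 3 \cdot 2 F \left(-762 + F\right) = - 6 F \left(-762 + F\right)$)
$f{\left(I,u \right)} = 7$ ($f{\left(I,u \right)} = 4 + 3 = 7$)
$J{\left(M \right)} = -420 + M$ ($J{\left(M \right)} = -7 + \left(M - 413\right) = -7 + \left(-413 + M\right) = -420 + M$)
$\left(4377402 - 3795639\right) \left(m{\left(-393 \right)} + J{\left(f{\left(9,-19 \right)} \right)}\right) = \left(4377402 - 3795639\right) \left(6 \left(-393\right) \left(762 - -393\right) + \left(-420 + 7\right)\right) = 581763 \left(6 \left(-393\right) \left(762 + 393\right) - 413\right) = 581763 \left(6 \left(-393\right) 1155 - 413\right) = 581763 \left(-2723490 - 413\right) = 581763 \left(-2723903\right) = -1584665980989$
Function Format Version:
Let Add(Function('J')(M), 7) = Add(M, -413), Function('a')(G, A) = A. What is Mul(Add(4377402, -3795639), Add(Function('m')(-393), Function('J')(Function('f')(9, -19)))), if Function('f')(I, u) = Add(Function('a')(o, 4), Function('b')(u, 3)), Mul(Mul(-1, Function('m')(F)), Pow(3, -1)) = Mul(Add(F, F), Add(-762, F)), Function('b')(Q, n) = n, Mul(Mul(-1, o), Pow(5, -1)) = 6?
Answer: -1584665980989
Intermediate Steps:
o = -30 (o = Mul(-5, 6) = -30)
Function('m')(F) = Mul(-6, F, Add(-762, F)) (Function('m')(F) = Mul(-3, Mul(Add(F, F), Add(-762, F))) = Mul(-3, Mul(Mul(2, F), Add(-762, F))) = Mul(-3, Mul(2, F, Add(-762, F))) = Mul(-6, F, Add(-762, F)))
Function('f')(I, u) = 7 (Function('f')(I, u) = Add(4, 3) = 7)
Function('J')(M) = Add(-420, M) (Function('J')(M) = Add(-7, Add(M, -413)) = Add(-7, Add(-413, M)) = Add(-420, M))
Mul(Add(4377402, -3795639), Add(Function('m')(-393), Function('J')(Function('f')(9, -19)))) = Mul(Add(4377402, -3795639), Add(Mul(6, -393, Add(762, Mul(-1, -393))), Add(-420, 7))) = Mul(581763, Add(Mul(6, -393, Add(762, 393)), -413)) = Mul(581763, Add(Mul(6, -393, 1155), -413)) = Mul(581763, Add(-2723490, -413)) = Mul(581763, -2723903) = -1584665980989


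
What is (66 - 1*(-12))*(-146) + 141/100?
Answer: -1138659/100 ≈ -11387.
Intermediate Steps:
(66 - 1*(-12))*(-146) + 141/100 = (66 + 12)*(-146) + 141*(1/100) = 78*(-146) + 141/100 = -11388 + 141/100 = -1138659/100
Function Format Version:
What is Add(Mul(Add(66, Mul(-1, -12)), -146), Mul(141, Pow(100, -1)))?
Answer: Rational(-1138659, 100) ≈ -11387.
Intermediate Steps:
Add(Mul(Add(66, Mul(-1, -12)), -146), Mul(141, Pow(100, -1))) = Add(Mul(Add(66, 12), -146), Mul(141, Rational(1, 100))) = Add(Mul(78, -146), Rational(141, 100)) = Add(-11388, Rational(141, 100)) = Rational(-1138659, 100)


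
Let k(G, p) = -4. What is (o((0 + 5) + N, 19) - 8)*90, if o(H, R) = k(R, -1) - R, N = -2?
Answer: -2790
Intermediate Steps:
o(H, R) = -4 - R
(o((0 + 5) + N, 19) - 8)*90 = ((-4 - 1*19) - 8)*90 = ((-4 - 19) - 8)*90 = (-23 - 8)*90 = -31*90 = -2790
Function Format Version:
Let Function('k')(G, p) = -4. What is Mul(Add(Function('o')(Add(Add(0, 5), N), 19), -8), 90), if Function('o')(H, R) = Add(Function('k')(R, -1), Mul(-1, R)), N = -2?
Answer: -2790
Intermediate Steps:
Function('o')(H, R) = Add(-4, Mul(-1, R))
Mul(Add(Function('o')(Add(Add(0, 5), N), 19), -8), 90) = Mul(Add(Add(-4, Mul(-1, 19)), -8), 90) = Mul(Add(Add(-4, -19), -8), 90) = Mul(Add(-23, -8), 90) = Mul(-31, 90) = -2790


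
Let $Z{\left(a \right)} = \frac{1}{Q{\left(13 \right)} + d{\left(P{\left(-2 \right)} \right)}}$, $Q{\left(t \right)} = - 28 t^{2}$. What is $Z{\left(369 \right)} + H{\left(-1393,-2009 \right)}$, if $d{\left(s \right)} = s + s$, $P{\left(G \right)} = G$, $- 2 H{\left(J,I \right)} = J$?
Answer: $\frac{3298623}{4736} \approx 696.5$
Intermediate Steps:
$H{\left(J,I \right)} = - \frac{J}{2}$
$d{\left(s \right)} = 2 s$
$Z{\left(a \right)} = - \frac{1}{4736}$ ($Z{\left(a \right)} = \frac{1}{- 28 \cdot 13^{2} + 2 \left(-2\right)} = \frac{1}{\left(-28\right) 169 - 4} = \frac{1}{-4732 - 4} = \frac{1}{-4736} = - \frac{1}{4736}$)
$Z{\left(369 \right)} + H{\left(-1393,-2009 \right)} = - \frac{1}{4736} - - \frac{1393}{2} = - \frac{1}{4736} + \frac{1393}{2} = \frac{3298623}{4736}$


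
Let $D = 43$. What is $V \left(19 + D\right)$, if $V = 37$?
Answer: $2294$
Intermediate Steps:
$V \left(19 + D\right) = 37 \left(19 + 43\right) = 37 \cdot 62 = 2294$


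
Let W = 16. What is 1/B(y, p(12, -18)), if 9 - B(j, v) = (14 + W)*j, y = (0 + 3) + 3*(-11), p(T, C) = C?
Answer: 1/909 ≈ 0.0011001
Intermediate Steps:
y = -30 (y = 3 - 33 = -30)
B(j, v) = 9 - 30*j (B(j, v) = 9 - (14 + 16)*j = 9 - 30*j)
1/B(y, p(12, -18)) = 1/(9 - 30*(-30)) = 1/(9 + 900) = 1/909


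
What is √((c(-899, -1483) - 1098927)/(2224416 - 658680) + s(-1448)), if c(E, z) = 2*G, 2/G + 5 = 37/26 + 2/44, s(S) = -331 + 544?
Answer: √33182265015590444610/395348340 ≈ 14.570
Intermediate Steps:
s(S) = 213
G = -286/505 (G = 2/(-5 + (37/26 + 2/44)) = 2/(-5 + (37*(1/26) + 2*(1/44))) = 2/(-5 + (37/26 + 1/22)) = 2/(-5 + 210/143) = 2/(-505/143) = 2*(-143/505) = -286/505 ≈ -0.56634)
c(E, z) = -572/505 (c(E, z) = 2*(-286/505) = -572/505)
√((c(-899, -1483) - 1098927)/(2224416 - 658680) + s(-1448)) = √((-572/505 - 1098927)/(2224416 - 658680) + 213) = √(-554958707/505/1565736 + 213) = √(-554958707/505*1/1565736 + 213) = √(-554958707/790696680 + 213) = √(167863434133/790696680) = √33182265015590444610/395348340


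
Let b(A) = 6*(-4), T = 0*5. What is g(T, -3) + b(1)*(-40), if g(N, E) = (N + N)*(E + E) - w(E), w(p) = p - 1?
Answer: 964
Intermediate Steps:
T = 0
w(p) = -1 + p
b(A) = -24
g(N, E) = 1 - E + 4*E*N (g(N, E) = (N + N)*(E + E) - (-1 + E) = (2*N)*(2*E) + (1 - E) = 4*E*N + (1 - E) = 1 - E + 4*E*N)
g(T, -3) + b(1)*(-40) = (1 - 1*(-3) + 4*(-3)*0) - 24*(-40) = (1 + 3 + 0) + 960 = 4 + 960 = 964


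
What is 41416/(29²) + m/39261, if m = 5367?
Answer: 543515741/11006167 ≈ 49.383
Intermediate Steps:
41416/(29²) + m/39261 = 41416/(29²) + 5367/39261 = 41416/841 + 5367*(1/39261) = 41416*(1/841) + 1789/13087 = 41416/841 + 1789/13087 = 543515741/11006167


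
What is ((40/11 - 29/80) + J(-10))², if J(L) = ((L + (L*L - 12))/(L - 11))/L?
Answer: 20169081/1517824 ≈ 13.288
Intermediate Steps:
J(L) = (-12 + L + L²)/(L*(-11 + L)) (J(L) = ((L + (L² - 12))/(-11 + L))/L = ((L + (-12 + L²))/(-11 + L))/L = ((-12 + L + L²)/(-11 + L))/L = (-12 + L + L²)/(L*(-11 + L)))
((40/11 - 29/80) + J(-10))² = ((40/11 - 29/80) + (-12 - 10 + (-10)²)/((-10)*(-11 - 10)))² = ((40*(1/11) - 29*1/80) - ⅒*(-12 - 10 + 100)/(-21))² = ((40/11 - 29/80) - ⅒*(-1/21)*78)² = (2881/880 + 13/35)² = (4491/1232)² = 20169081/1517824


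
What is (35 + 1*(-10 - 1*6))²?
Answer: 361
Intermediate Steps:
(35 + 1*(-10 - 1*6))² = (35 + 1*(-10 - 6))² = (35 + 1*(-16))² = (35 - 16)² = 19² = 361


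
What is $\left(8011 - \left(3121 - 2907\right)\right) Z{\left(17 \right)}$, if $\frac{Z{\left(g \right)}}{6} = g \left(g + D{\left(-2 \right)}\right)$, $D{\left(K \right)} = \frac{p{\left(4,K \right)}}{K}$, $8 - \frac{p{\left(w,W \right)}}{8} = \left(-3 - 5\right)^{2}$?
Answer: $191665854$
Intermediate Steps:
$p{\left(w,W \right)} = -448$ ($p{\left(w,W \right)} = 64 - 8 \left(-3 - 5\right)^{2} = 64 - 8 \left(-8\right)^{2} = 64 - 512 = -448$)
$D{\left(K \right)} = - \frac{448}{K}$
$Z{\left(g \right)} = 6 g \left(224 + g\right)$ ($Z{\left(g \right)} = 6 g \left(g - \frac{448}{-2}\right) = 6 g \left(g - -224\right) = 6 g \left(g + 224\right) = 6 g \left(224 + g\right)$)
$\left(8011 - \left(3121 - 2907\right)\right) Z{\left(17 \right)} = \left(8011 - \left(3121 - 2907\right)\right) 6 \cdot 17 \left(224 + 17\right) = \left(8011 - 214\right) 6 \cdot 17 \cdot 241 = \left(8011 - 214\right) 24582 = 7797 \cdot 24582 = 191665854$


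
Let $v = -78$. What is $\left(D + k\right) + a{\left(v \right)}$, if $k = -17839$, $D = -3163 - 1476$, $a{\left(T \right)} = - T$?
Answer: $-22400$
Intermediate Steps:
$D = -4639$ ($D = -3163 - 1476 = -4639$)
$\left(D + k\right) + a{\left(v \right)} = \left(-4639 - 17839\right) - -78 = -22478 + 78 = -22400$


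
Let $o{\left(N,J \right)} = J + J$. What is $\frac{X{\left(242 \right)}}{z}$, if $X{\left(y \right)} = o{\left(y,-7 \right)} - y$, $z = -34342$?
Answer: $\frac{128}{17171} \approx 0.0074544$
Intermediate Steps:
$o{\left(N,J \right)} = 2 J$
$X{\left(y \right)} = -14 - y$ ($X{\left(y \right)} = 2 \left(-7\right) - y = -14 - y$)
$\frac{X{\left(242 \right)}}{z} = \frac{-14 - 242}{-34342} = \left(-14 - 242\right) \left(- \frac{1}{34342}\right) = \left(-256\right) \left(- \frac{1}{34342}\right) = \frac{128}{17171}$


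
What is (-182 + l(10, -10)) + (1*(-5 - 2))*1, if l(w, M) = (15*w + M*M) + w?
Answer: 71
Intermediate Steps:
l(w, M) = M² + 16*w (l(w, M) = (15*w + M²) + w = (M² + 15*w) + w = M² + 16*w)
(-182 + l(10, -10)) + (1*(-5 - 2))*1 = (-182 + ((-10)² + 16*10)) + (1*(-5 - 2))*1 = (-182 + (100 + 160)) + (1*(-7))*1 = (-182 + 260) - 7*1 = 78 - 7 = 71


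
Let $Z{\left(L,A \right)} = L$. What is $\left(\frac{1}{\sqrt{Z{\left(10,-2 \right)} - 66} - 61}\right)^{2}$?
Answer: $\frac{i}{244 \sqrt{14} + 3665 i} \approx 0.00025691 + 6.3997 \cdot 10^{-5} i$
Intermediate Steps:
$\left(\frac{1}{\sqrt{Z{\left(10,-2 \right)} - 66} - 61}\right)^{2} = \left(\frac{1}{\sqrt{10 - 66} - 61}\right)^{2} = \left(\frac{1}{\sqrt{-56} - 61}\right)^{2} = \left(\frac{1}{2 i \sqrt{14} - 61}\right)^{2} = \left(\frac{1}{-61 + 2 i \sqrt{14}}\right)^{2} = \frac{1}{\left(-61 + 2 i \sqrt{14}\right)^{2}}$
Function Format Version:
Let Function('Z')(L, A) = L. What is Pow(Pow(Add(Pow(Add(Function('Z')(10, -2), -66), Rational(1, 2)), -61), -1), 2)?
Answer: Mul(I, Pow(Add(Mul(244, Pow(14, Rational(1, 2))), Mul(3665, I)), -1)) ≈ Add(0.00025691, Mul(6.3997e-5, I))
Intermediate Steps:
Pow(Pow(Add(Pow(Add(Function('Z')(10, -2), -66), Rational(1, 2)), -61), -1), 2) = Pow(Pow(Add(Pow(Add(10, -66), Rational(1, 2)), -61), -1), 2) = Pow(Pow(Add(Pow(-56, Rational(1, 2)), -61), -1), 2) = Pow(Pow(Add(Mul(2, I, Pow(14, Rational(1, 2))), -61), -1), 2) = Pow(Pow(Add(-61, Mul(2, I, Pow(14, Rational(1, 2)))), -1), 2) = Pow(Add(-61, Mul(2, I, Pow(14, Rational(1, 2)))), -2)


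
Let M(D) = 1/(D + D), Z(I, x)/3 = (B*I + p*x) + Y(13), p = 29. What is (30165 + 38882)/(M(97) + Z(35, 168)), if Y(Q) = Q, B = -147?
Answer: -13395118/151319 ≈ -88.522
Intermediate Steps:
Z(I, x) = 39 - 441*I + 87*x (Z(I, x) = 3*((-147*I + 29*x) + 13) = 3*(13 - 147*I + 29*x) = 39 - 441*I + 87*x)
M(D) = 1/(2*D)
(30165 + 38882)/(M(97) + Z(35, 168)) = (30165 + 38882)/((½)/97 + (39 - 441*35 + 87*168)) = 69047/((½)*(1/97) + (39 - 15435 + 14616)) = 69047/(1/194 - 780) = 69047/(-151319/194) = 69047*(-194/151319) = -13395118/151319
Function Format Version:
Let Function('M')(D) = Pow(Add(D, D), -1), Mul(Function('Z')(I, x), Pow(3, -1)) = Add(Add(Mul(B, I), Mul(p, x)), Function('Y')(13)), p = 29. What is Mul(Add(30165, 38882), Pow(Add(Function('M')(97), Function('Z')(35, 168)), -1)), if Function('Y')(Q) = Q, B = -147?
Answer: Rational(-13395118, 151319) ≈ -88.522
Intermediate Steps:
Function('Z')(I, x) = Add(39, Mul(-441, I), Mul(87, x)) (Function('Z')(I, x) = Mul(3, Add(Add(Mul(-147, I), Mul(29, x)), 13)) = Mul(3, Add(13, Mul(-147, I), Mul(29, x))) = Add(39, Mul(-441, I), Mul(87, x)))
Function('M')(D) = Mul(Rational(1, 2), Pow(D, -1)) (Function('M')(D) = Pow(Mul(2, D), -1) = Mul(Rational(1, 2), Pow(D, -1)))
Mul(Add(30165, 38882), Pow(Add(Function('M')(97), Function('Z')(35, 168)), -1)) = Mul(Add(30165, 38882), Pow(Add(Mul(Rational(1, 2), Pow(97, -1)), Add(39, Mul(-441, 35), Mul(87, 168))), -1)) = Mul(69047, Pow(Add(Mul(Rational(1, 2), Rational(1, 97)), Add(39, -15435, 14616)), -1)) = Mul(69047, Pow(Add(Rational(1, 194), -780), -1)) = Mul(69047, Pow(Rational(-151319, 194), -1)) = Mul(69047, Rational(-194, 151319)) = Rational(-13395118, 151319)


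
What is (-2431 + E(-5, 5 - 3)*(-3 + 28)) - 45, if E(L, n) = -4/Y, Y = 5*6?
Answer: -7438/3 ≈ -2479.3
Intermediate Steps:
Y = 30
E(L, n) = -2/15 (E(L, n) = -4/30 = -4*1/30 = -2/15)
(-2431 + E(-5, 5 - 3)*(-3 + 28)) - 45 = (-2431 - 2*(-3 + 28)/15) - 45 = (-2431 - 2/15*25) - 45 = (-2431 - 10/3) - 45 = -7303/3 - 45 = -7438/3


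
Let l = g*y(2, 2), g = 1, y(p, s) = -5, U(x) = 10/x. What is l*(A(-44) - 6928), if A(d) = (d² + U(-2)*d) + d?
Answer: 24080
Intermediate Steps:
A(d) = d² - 4*d (A(d) = (d² + (10/(-2))*d) + d = (d² + (10*(-½))*d) + d = (d² - 5*d) + d = d² - 4*d)
l = -5 (l = 1*(-5) = -5)
l*(A(-44) - 6928) = -5*(-44*(-4 - 44) - 6928) = -5*(-44*(-48) - 6928) = -5*(2112 - 6928) = -5*(-4816) = 24080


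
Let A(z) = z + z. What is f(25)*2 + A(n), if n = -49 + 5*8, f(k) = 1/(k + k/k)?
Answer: -233/13 ≈ -17.923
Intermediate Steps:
f(k) = 1/(1 + k) (f(k) = 1/(k + 1) = 1/(1 + k))
n = -9 (n = -49 + 40 = -9)
A(z) = 2*z
f(25)*2 + A(n) = 2/(1 + 25) + 2*(-9) = 2/26 - 18 = (1/26)*2 - 18 = 1/13 - 18 = -233/13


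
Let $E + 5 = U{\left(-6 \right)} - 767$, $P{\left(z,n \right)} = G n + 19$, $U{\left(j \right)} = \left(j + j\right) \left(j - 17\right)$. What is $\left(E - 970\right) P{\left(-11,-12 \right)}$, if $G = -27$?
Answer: $-502838$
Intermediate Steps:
$U{\left(j \right)} = 2 j \left(-17 + j\right)$
$P{\left(z,n \right)} = 19 - 27 n$ ($P{\left(z,n \right)} = - 27 n + 19 = 19 - 27 n$)
$E = -496$ ($E = -5 - \left(767 + 12 \left(-17 - 6\right)\right) = -5 - \left(767 + 12 \left(-23\right)\right) = -5 + \left(276 - 767\right) = -5 - 491 = -496$)
$\left(E - 970\right) P{\left(-11,-12 \right)} = \left(-496 - 970\right) \left(19 - -324\right) = \left(-496 - 970\right) \left(19 + 324\right) = \left(-496 - 970\right) 343 = \left(-1466\right) 343 = -502838$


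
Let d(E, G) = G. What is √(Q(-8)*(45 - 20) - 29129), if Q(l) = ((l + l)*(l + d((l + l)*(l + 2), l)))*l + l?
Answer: I*√80529 ≈ 283.78*I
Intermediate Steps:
Q(l) = l + 4*l³ (Q(l) = ((l + l)*(l + l))*l + l = ((2*l)*(2*l))*l + l = (4*l²)*l + l = 4*l³ + l = l + 4*l³)
√(Q(-8)*(45 - 20) - 29129) = √((-8 + 4*(-8)³)*(45 - 20) - 29129) = √((-8 + 4*(-512))*25 - 29129) = √((-8 - 2048)*25 - 29129) = √(-2056*25 - 29129) = √(-51400 - 29129) = √(-80529) = I*√80529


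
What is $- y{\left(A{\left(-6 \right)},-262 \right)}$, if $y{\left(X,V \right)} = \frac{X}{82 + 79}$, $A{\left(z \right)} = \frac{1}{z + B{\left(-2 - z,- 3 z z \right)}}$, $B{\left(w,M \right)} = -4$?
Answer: $\frac{1}{1610} \approx 0.00062112$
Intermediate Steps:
$A{\left(z \right)} = \frac{1}{-4 + z}$ ($A{\left(z \right)} = \frac{1}{z - 4} = \frac{1}{-4 + z}$)
$y{\left(X,V \right)} = \frac{X}{161}$
$- y{\left(A{\left(-6 \right)},-262 \right)} = - \frac{1}{161 \left(-4 - 6\right)} = - \frac{1}{161 \left(-10\right)} = - \frac{-1}{161 \cdot 10} = \left(-1\right) \left(- \frac{1}{1610}\right) = \frac{1}{1610}$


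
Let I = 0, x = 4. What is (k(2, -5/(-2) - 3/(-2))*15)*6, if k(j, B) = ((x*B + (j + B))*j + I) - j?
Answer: 3780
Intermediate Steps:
k(j, B) = -j + j*(j + 5*B) (k(j, B) = ((4*B + (j + B))*j + 0) - j = ((4*B + (B + j))*j + 0) - j = ((j + 5*B)*j + 0) - j = (j*(j + 5*B) + 0) - j = j*(j + 5*B) - j = -j + j*(j + 5*B))
(k(2, -5/(-2) - 3/(-2))*15)*6 = ((2*(-1 + 2 + 5*(-5/(-2) - 3/(-2))))*15)*6 = ((2*(-1 + 2 + 5*(-5*(-1/2) - 3*(-1/2))))*15)*6 = ((2*(-1 + 2 + 5*(5/2 + 3/2)))*15)*6 = ((2*(-1 + 2 + 5*4))*15)*6 = ((2*(-1 + 2 + 20))*15)*6 = ((2*21)*15)*6 = (42*15)*6 = 630*6 = 3780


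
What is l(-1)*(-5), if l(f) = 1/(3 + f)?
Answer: -5/2 ≈ -2.5000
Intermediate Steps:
l(-1)*(-5) = -5/(3 - 1) = -5/2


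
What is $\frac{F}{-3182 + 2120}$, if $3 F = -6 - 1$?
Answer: $\frac{7}{3186} \approx 0.0021971$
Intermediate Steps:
$F = - \frac{7}{3}$ ($F = \frac{-6 - 1}{3} = \frac{1}{3} \left(-7\right) = - \frac{7}{3} \approx -2.3333$)
$\frac{F}{-3182 + 2120} = - \frac{7}{3 \left(-3182 + 2120\right)} = - \frac{7}{3 \left(-1062\right)} = \left(- \frac{7}{3}\right) \left(- \frac{1}{1062}\right) = \frac{7}{3186}$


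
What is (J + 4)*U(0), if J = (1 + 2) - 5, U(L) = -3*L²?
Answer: 0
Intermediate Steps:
J = -2 (J = 3 - 5 = -2)
(J + 4)*U(0) = (-2 + 4)*(-3*0²) = 2*(-3*0) = 2*0 = 0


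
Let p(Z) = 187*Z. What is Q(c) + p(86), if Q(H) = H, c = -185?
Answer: 15897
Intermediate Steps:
Q(c) + p(86) = -185 + 187*86 = -185 + 16082 = 15897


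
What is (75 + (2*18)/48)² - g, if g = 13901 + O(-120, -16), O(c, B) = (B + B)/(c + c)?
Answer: -1959137/240 ≈ -8163.1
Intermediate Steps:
O(c, B) = B/c (O(c, B) = (2*B)/((2*c)) = (2*B)*(1/(2*c)) = B/c)
g = 208517/15 (g = 13901 - 16/(-120) = 13901 - 16*(-1/120) = 13901 + 2/15 = 208517/15 ≈ 13901.)
(75 + (2*18)/48)² - g = (75 + (2*18)/48)² - 1*208517/15 = (75 + 36*(1/48))² - 208517/15 = (75 + ¾)² - 208517/15 = (303/4)² - 208517/15 = 91809/16 - 208517/15 = -1959137/240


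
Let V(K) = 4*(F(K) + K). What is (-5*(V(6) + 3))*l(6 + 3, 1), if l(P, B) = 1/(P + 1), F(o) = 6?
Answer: -51/2 ≈ -25.500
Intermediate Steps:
l(P, B) = 1/(1 + P)
V(K) = 24 + 4*K (V(K) = 4*(6 + K) = 24 + 4*K)
(-5*(V(6) + 3))*l(6 + 3, 1) = (-5*((24 + 4*6) + 3))/(1 + (6 + 3)) = (-5*((24 + 24) + 3))/(1 + 9) = -5*(48 + 3)/10 = -5*51*(1/10) = -255*1/10 = -51/2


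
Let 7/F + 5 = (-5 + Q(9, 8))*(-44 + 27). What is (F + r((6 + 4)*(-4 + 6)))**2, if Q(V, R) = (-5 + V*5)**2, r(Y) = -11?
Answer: 88998998929/735494400 ≈ 121.01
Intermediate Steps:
Q(V, R) = (-5 + 5*V)**2
F = -7/27120 (F = 7/(-5 + (-5 + 25*(-1 + 9)**2)*(-44 + 27)) = 7/(-5 + (-5 + 25*8**2)*(-17)) = 7/(-5 + (-5 + 25*64)*(-17)) = 7/(-5 + (-5 + 1600)*(-17)) = 7/(-5 + 1595*(-17)) = 7/(-5 - 27115) = 7/(-27120) = 7*(-1/27120) = -7/27120 ≈ -0.00025811)
(F + r((6 + 4)*(-4 + 6)))**2 = (-7/27120 - 11)**2 = (-298327/27120)**2 = 88998998929/735494400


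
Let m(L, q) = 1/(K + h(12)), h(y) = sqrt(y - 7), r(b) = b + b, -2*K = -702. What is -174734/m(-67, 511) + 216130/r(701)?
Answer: -42993367369/701 - 174734*sqrt(5) ≈ -6.1722e+7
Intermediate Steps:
K = 351 (K = -1/2*(-702) = 351)
r(b) = 2*b
h(y) = sqrt(-7 + y)
m(L, q) = 1/(351 + sqrt(5)) (m(L, q) = 1/(351 + sqrt(-7 + 12)) = 1/(351 + sqrt(5)))
-174734/m(-67, 511) + 216130/r(701) = -174734/(351/123196 - sqrt(5)/123196) + 216130/((2*701)) = -174734/(351/123196 - sqrt(5)/123196) + 216130/1402 = -174734/(351/123196 - sqrt(5)/123196) + 216130*(1/1402) = -174734/(351/123196 - sqrt(5)/123196) + 108065/701 = 108065/701 - 174734/(351/123196 - sqrt(5)/123196)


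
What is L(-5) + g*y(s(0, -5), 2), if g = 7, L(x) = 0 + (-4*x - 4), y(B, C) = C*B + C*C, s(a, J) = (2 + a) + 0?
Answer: 72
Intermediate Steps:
s(a, J) = 2 + a
y(B, C) = C² + B*C (y(B, C) = B*C + C² = C² + B*C)
L(x) = -4 - 4*x (L(x) = 0 + (-4 - 4*x) = -4 - 4*x)
L(-5) + g*y(s(0, -5), 2) = (-4 - 4*(-5)) + 7*(2*((2 + 0) + 2)) = (-4 + 20) + 7*(2*(2 + 2)) = 16 + 7*(2*4) = 16 + 7*8 = 16 + 56 = 72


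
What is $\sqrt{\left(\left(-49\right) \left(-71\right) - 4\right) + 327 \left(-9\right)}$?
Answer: $2 \sqrt{133} \approx 23.065$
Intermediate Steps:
$\sqrt{\left(\left(-49\right) \left(-71\right) - 4\right) + 327 \left(-9\right)} = \sqrt{\left(3479 - 4\right) - 2943} = \sqrt{3475 - 2943} = \sqrt{532} = 2 \sqrt{133}$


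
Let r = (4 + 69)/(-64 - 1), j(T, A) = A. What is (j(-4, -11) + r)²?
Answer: 620944/4225 ≈ 146.97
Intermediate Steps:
r = -73/65 (r = 73/(-65) = 73*(-1/65) = -73/65 ≈ -1.1231)
(j(-4, -11) + r)² = (-11 - 73/65)² = (-788/65)² = 620944/4225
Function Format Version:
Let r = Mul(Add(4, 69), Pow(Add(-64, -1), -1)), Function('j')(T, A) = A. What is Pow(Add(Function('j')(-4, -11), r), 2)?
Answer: Rational(620944, 4225) ≈ 146.97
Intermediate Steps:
r = Rational(-73, 65) (r = Mul(73, Pow(-65, -1)) = Mul(73, Rational(-1, 65)) = Rational(-73, 65) ≈ -1.1231)
Pow(Add(Function('j')(-4, -11), r), 2) = Pow(Add(-11, Rational(-73, 65)), 2) = Pow(Rational(-788, 65), 2) = Rational(620944, 4225)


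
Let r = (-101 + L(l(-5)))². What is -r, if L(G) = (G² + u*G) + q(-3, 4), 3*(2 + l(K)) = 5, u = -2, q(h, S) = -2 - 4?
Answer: -913936/81 ≈ -11283.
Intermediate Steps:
q(h, S) = -6
l(K) = -⅓ (l(K) = -2 + (⅓)*5 = -2 + 5/3 = -⅓)
L(G) = -6 + G² - 2*G (L(G) = (G² - 2*G) - 6 = -6 + G² - 2*G)
r = 913936/81 (r = (-101 + (-6 + (-⅓)² - 2*(-⅓)))² = (-101 + (-6 + ⅑ + ⅔))² = (-101 - 47/9)² = (-956/9)² = 913936/81 ≈ 11283.)
-r = -1*913936/81 = -913936/81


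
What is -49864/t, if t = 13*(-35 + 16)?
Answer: 49864/247 ≈ 201.88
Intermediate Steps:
t = -247 (t = 13*(-19) = -247)
-49864/t = -49864/(-247) = -49864*(-1/247) = 49864/247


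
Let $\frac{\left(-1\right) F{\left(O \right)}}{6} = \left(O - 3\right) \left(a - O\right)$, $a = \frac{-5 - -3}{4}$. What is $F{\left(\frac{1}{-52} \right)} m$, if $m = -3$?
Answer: $\frac{35325}{1352} \approx 26.128$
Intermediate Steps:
$a = - \frac{1}{2}$ ($a = \left(-5 + 3\right) \frac{1}{4} = \left(-2\right) \frac{1}{4} = - \frac{1}{2} \approx -0.5$)
$F{\left(O \right)} = - 6 \left(-3 + O\right) \left(- \frac{1}{2} - O\right)$ ($F{\left(O \right)} = - 6 \left(O - 3\right) \left(- \frac{1}{2} - O\right) = - 6 \left(-3 + O\right) \left(- \frac{1}{2} - O\right)$)
$F{\left(\frac{1}{-52} \right)} m = \left(-9 - \frac{15}{-52} + 6 \left(\frac{1}{-52}\right)^{2}\right) \left(-3\right) = \left(-9 - - \frac{15}{52} + 6 \left(- \frac{1}{52}\right)^{2}\right) \left(-3\right) = \left(-9 + \frac{15}{52} + 6 \cdot \frac{1}{2704}\right) \left(-3\right) = \left(-9 + \frac{15}{52} + \frac{3}{1352}\right) \left(-3\right) = \left(- \frac{11775}{1352}\right) \left(-3\right) = \frac{35325}{1352}$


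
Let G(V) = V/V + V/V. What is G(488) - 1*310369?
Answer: -310367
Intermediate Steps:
G(V) = 2 (G(V) = 1 + 1 = 2)
G(488) - 1*310369 = 2 - 1*310369 = 2 - 310369 = -310367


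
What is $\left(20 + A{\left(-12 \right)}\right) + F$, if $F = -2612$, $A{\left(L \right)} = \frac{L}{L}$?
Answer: $-2591$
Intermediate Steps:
$A{\left(L \right)} = 1$
$\left(20 + A{\left(-12 \right)}\right) + F = \left(20 + 1\right) - 2612 = 21 - 2612 = -2591$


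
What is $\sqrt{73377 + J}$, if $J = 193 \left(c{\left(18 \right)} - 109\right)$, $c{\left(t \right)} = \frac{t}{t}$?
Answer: $3 \sqrt{5837} \approx 229.2$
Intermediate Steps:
$c{\left(t \right)} = 1$
$J = -20844$ ($J = 193 \left(1 - 109\right) = 193 \left(-108\right) = -20844$)
$\sqrt{73377 + J} = \sqrt{73377 - 20844} = \sqrt{52533} = 3 \sqrt{5837}$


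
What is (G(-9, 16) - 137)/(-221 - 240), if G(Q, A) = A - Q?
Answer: 112/461 ≈ 0.24295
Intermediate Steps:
(G(-9, 16) - 137)/(-221 - 240) = ((16 - 1*(-9)) - 137)/(-221 - 240) = ((16 + 9) - 137)/(-461) = (25 - 137)*(-1/461) = -112*(-1/461) = 112/461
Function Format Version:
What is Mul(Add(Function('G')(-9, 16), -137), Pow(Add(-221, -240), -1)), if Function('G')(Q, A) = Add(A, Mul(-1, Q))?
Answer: Rational(112, 461) ≈ 0.24295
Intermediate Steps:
Mul(Add(Function('G')(-9, 16), -137), Pow(Add(-221, -240), -1)) = Mul(Add(Add(16, Mul(-1, -9)), -137), Pow(Add(-221, -240), -1)) = Mul(Add(Add(16, 9), -137), Pow(-461, -1)) = Mul(Add(25, -137), Rational(-1, 461)) = Mul(-112, Rational(-1, 461)) = Rational(112, 461)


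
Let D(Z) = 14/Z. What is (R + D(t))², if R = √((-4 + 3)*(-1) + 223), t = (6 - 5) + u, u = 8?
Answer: 18340/81 + 112*√14/9 ≈ 272.98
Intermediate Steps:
t = 9 (t = (6 - 5) + 8 = 1 + 8 = 9)
R = 4*√14 (R = √(-1*(-1) + 223) = √(1 + 223) = √224 = 4*√14 ≈ 14.967)
(R + D(t))² = (4*√14 + 14/9)² = (14/9 + 4*√14)²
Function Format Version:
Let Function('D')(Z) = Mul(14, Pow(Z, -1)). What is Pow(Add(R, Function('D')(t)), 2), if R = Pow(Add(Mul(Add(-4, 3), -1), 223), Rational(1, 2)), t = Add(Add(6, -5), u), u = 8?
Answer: Add(Rational(18340, 81), Mul(Rational(112, 9), Pow(14, Rational(1, 2)))) ≈ 272.98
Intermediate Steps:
t = 9 (t = Add(Add(6, -5), 8) = Add(1, 8) = 9)
R = Mul(4, Pow(14, Rational(1, 2))) (R = Pow(Add(Mul(-1, -1), 223), Rational(1, 2)) = Pow(Add(1, 223), Rational(1, 2)) = Pow(224, Rational(1, 2)) = Mul(4, Pow(14, Rational(1, 2))) ≈ 14.967)
Pow(Add(R, Function('D')(t)), 2) = Pow(Add(Mul(4, Pow(14, Rational(1, 2))), Mul(14, Pow(9, -1))), 2) = Pow(Add(Mul(4, Pow(14, Rational(1, 2))), Mul(14, Rational(1, 9))), 2) = Pow(Add(Mul(4, Pow(14, Rational(1, 2))), Rational(14, 9)), 2) = Pow(Add(Rational(14, 9), Mul(4, Pow(14, Rational(1, 2)))), 2)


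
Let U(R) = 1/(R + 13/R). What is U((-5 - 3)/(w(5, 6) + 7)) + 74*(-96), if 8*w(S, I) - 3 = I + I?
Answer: -494648960/69629 ≈ -7104.1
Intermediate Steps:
w(S, I) = 3/8 + I/4 (w(S, I) = 3/8 + (I + I)/8 = 3/8 + (2*I)/8 = 3/8 + I/4)
U((-5 - 3)/(w(5, 6) + 7)) + 74*(-96) = ((-5 - 3)/((3/8 + (¼)*6) + 7))/(13 + ((-5 - 3)/((3/8 + (¼)*6) + 7))²) + 74*(-96) = (-8/((3/8 + 3/2) + 7))/(13 + (-8/((3/8 + 3/2) + 7))²) - 7104 = (-8/(15/8 + 7))/(13 + (-8/(15/8 + 7))²) - 7104 = (-8/71/8)/(13 + (-8/71/8)²) - 7104 = (-8*8/71)/(13 + (-8*8/71)²) - 7104 = -64/(71*(13 + (-64/71)²)) - 7104 = -64/(71*(13 + 4096/5041)) - 7104 = -64/(71*69629/5041) - 7104 = -64/71*5041/69629 - 7104 = -4544/69629 - 7104 = -494648960/69629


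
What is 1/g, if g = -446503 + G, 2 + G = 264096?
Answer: -1/182409 ≈ -5.4822e-6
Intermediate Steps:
G = 264094 (G = -2 + 264096 = 264094)
g = -182409 (g = -446503 + 264094 = -182409)
1/g = 1/(-182409) = -1/182409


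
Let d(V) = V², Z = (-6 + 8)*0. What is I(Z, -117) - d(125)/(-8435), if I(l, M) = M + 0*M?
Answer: -194254/1687 ≈ -115.15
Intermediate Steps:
Z = 0 (Z = 2*0 = 0)
I(l, M) = M (I(l, M) = M + 0 = M)
I(Z, -117) - d(125)/(-8435) = -117 - 125²/(-8435) = -117 - 15625*(-1)/8435 = -117 - 1*(-3125/1687) = -117 + 3125/1687 = -194254/1687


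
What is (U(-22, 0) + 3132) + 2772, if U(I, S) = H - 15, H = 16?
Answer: 5905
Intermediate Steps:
U(I, S) = 1 (U(I, S) = 16 - 15 = 1)
(U(-22, 0) + 3132) + 2772 = (1 + 3132) + 2772 = 3133 + 2772 = 5905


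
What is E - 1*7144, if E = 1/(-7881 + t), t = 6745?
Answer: -8115585/1136 ≈ -7144.0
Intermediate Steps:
E = -1/1136 (E = 1/(-7881 + 6745) = 1/(-1136) = -1/1136 ≈ -0.00088028)
E - 1*7144 = -1/1136 - 1*7144 = -1/1136 - 7144 = -8115585/1136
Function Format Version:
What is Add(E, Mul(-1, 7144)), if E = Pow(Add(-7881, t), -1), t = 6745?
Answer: Rational(-8115585, 1136) ≈ -7144.0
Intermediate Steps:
E = Rational(-1, 1136) (E = Pow(Add(-7881, 6745), -1) = Pow(-1136, -1) = Rational(-1, 1136) ≈ -0.00088028)
Add(E, Mul(-1, 7144)) = Add(Rational(-1, 1136), Mul(-1, 7144)) = Add(Rational(-1, 1136), -7144) = Rational(-8115585, 1136)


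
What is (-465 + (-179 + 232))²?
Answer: 169744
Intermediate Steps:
(-465 + (-179 + 232))² = (-465 + 53)² = (-412)² = 169744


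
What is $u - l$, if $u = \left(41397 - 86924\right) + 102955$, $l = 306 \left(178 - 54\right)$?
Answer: $19484$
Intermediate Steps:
$l = 37944$ ($l = 306 \cdot 124 = 37944$)
$u = 57428$ ($u = -45527 + 102955 = 57428$)
$u - l = 57428 - 37944 = 19484$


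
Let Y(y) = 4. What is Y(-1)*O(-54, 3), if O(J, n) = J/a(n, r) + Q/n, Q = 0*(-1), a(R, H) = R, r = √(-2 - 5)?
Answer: -72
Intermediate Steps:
r = I*√7 (r = √(-7) = I*√7 ≈ 2.6458*I)
Q = 0
O(J, n) = J/n (O(J, n) = J/n + 0/n = J/n + 0 = J/n)
Y(-1)*O(-54, 3) = 4*(-54/3) = 4*(-54*⅓) = 4*(-18) = -72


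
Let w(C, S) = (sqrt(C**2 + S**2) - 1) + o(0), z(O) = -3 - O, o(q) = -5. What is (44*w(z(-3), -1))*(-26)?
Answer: 5720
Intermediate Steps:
w(C, S) = -6 + sqrt(C**2 + S**2) (w(C, S) = (sqrt(C**2 + S**2) - 1) - 5 = (-1 + sqrt(C**2 + S**2)) - 5 = -6 + sqrt(C**2 + S**2))
(44*w(z(-3), -1))*(-26) = (44*(-6 + sqrt((-3 - 1*(-3))**2 + (-1)**2)))*(-26) = (44*(-6 + sqrt((-3 + 3)**2 + 1)))*(-26) = (44*(-6 + sqrt(0**2 + 1)))*(-26) = (44*(-6 + sqrt(0 + 1)))*(-26) = (44*(-6 + sqrt(1)))*(-26) = (44*(-6 + 1))*(-26) = (44*(-5))*(-26) = -220*(-26) = 5720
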